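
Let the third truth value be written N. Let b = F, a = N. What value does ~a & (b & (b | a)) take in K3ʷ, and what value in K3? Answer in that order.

In K3ʷ: ~a = ~N = N
b | a = F | N = N
b & (b | a) = F & N = N
~a & (b & (b | a)) = N & N = N
In K3: ~a = ~N = N
b | a = F | N = N
b & (b | a) = F & N = F
~a & (b & (b | a)) = N & F = F
They differ because K3ʷ and K3 treat N differently under the binary connectives.

N; F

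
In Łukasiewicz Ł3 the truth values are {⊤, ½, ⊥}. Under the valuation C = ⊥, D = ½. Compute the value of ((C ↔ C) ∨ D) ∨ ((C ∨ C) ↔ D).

⊤

C ↔ C = ⊥ ↔ ⊥ = ⊤
(C ↔ C) ∨ D = ⊤ ∨ ½ = ⊤
C ∨ C = ⊥ ∨ ⊥ = ⊥
(C ∨ C) ↔ D = ⊥ ↔ ½ = ½  [1 − |0−½|]
((C ↔ C) ∨ D) ∨ ((C ∨ C) ↔ D) = ⊤ ∨ ½ = ⊤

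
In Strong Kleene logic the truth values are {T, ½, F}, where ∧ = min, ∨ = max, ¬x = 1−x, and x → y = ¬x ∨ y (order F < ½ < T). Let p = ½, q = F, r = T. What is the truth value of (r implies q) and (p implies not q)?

F

r implies q = T implies F = F
not q = not F = T
p implies not q = ½ implies T = T
(r implies q) and (p implies not q) = F and T = F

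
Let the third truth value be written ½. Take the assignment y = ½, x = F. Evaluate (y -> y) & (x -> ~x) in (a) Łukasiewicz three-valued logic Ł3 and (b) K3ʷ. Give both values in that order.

In Łukasiewicz three-valued logic Ł3: y -> y = ½ -> ½ = T
~x = ~F = T
x -> ~x = F -> T = T
(y -> y) & (x -> ~x) = T & T = T
In K3ʷ: y -> y = ½ -> ½ = ½  [any arg is the third value ⇒ result is the third value]
~x = ~F = T
x -> ~x = F -> T = T
(y -> y) & (x -> ~x) = ½ & T = ½
They differ because Łukasiewicz three-valued logic Ł3 and K3ʷ treat ½ differently under the binary connectives.

T; ½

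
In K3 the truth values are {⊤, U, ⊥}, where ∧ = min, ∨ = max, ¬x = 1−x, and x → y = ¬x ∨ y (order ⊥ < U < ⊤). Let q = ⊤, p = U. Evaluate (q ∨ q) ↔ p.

q ∨ q = ⊤ ∨ ⊤ = ⊤
(q ∨ q) ↔ p = ⊤ ↔ U = U

U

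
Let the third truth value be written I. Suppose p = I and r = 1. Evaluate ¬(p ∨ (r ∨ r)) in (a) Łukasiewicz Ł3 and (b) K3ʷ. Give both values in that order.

0; I

In Łukasiewicz Ł3: r ∨ r = 1 ∨ 1 = 1
p ∨ (r ∨ r) = I ∨ 1 = 1
¬(p ∨ (r ∨ r)) = ¬1 = 0
In K3ʷ: r ∨ r = 1 ∨ 1 = 1
p ∨ (r ∨ r) = I ∨ 1 = I
¬(p ∨ (r ∨ r)) = ¬I = I
They differ because Łukasiewicz Ł3 and K3ʷ treat I differently under the binary connectives.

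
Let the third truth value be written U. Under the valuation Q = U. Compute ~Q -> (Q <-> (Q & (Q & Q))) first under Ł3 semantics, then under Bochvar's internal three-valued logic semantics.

In Ł3: ~Q = ~U = U
Q & Q = U & U = U
Q & (Q & Q) = U & U = U
Q <-> (Q & (Q & Q)) = U <-> U = ⊤  [1 − |½−½|]
~Q -> (Q <-> (Q & (Q & Q))) = U -> ⊤ = ⊤
In Bochvar's internal three-valued logic: ~Q = ~U = U
Q & Q = U & U = U
Q & (Q & Q) = U & U = U
Q <-> (Q & (Q & Q)) = U <-> U = U
~Q -> (Q <-> (Q & (Q & Q))) = U -> U = U  [any arg is the third value ⇒ result is the third value]
They differ because Ł3 and Bochvar's internal three-valued logic treat U differently under the binary connectives.

⊤; U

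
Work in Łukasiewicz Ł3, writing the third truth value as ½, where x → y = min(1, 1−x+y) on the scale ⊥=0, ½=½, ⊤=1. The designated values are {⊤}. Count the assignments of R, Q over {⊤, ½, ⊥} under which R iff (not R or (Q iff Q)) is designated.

Designated under: (R=⊤, Q=⊤); (R=⊤, Q=½); (R=⊤, Q=⊥).

3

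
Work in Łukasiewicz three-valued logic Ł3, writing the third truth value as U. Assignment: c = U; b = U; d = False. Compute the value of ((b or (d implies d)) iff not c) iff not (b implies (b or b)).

d implies d = False implies False = True
b or (d implies d) = U or True = True
not c = not U = U
(b or (d implies d)) iff not c = True iff U = U
b or b = U or U = U
b implies (b or b) = U implies U = True
not (b implies (b or b)) = not True = False
((b or (d implies d)) iff not c) iff not (b implies (b or b)) = U iff False = U

U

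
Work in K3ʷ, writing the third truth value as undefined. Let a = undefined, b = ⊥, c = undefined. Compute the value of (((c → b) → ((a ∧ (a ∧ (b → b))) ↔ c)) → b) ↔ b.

undefined

c → b = undefined → ⊥ = undefined
b → b = ⊥ → ⊥ = ⊤
a ∧ (b → b) = undefined ∧ ⊤ = undefined
a ∧ (a ∧ (b → b)) = undefined ∧ undefined = undefined
(a ∧ (a ∧ (b → b))) ↔ c = undefined ↔ undefined = undefined
(c → b) → ((a ∧ (a ∧ (b → b))) ↔ c) = undefined → undefined = undefined
((c → b) → ((a ∧ (a ∧ (b → b))) ↔ c)) → b = undefined → ⊥ = undefined
(((c → b) → ((a ∧ (a ∧ (b → b))) ↔ c)) → b) ↔ b = undefined ↔ ⊥ = undefined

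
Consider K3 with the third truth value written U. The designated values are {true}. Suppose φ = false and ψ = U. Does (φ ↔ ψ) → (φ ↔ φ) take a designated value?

φ ↔ ψ = false ↔ U = U
φ ↔ φ = false ↔ false = true
(φ ↔ ψ) → (φ ↔ φ) = U → true = true  [¬U ∨ true]
true ∈ {true}.

Yes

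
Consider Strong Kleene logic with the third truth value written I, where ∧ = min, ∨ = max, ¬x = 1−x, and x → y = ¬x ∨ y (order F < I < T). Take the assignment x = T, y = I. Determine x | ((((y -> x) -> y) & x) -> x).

T

y -> x = I -> T = T
(y -> x) -> y = T -> I = I
((y -> x) -> y) & x = I & T = I
(((y -> x) -> y) & x) -> x = I -> T = T
x | ((((y -> x) -> y) & x) -> x) = T | T = T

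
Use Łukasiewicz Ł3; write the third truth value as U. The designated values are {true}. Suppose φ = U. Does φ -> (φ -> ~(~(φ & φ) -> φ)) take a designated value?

φ & φ = U & U = U
~(φ & φ) = ~U = U
~(φ & φ) -> φ = U -> U = true  [min(1, 1−½+½)]
~(~(φ & φ) -> φ) = ~true = false
φ -> ~(~(φ & φ) -> φ) = U -> false = U
φ -> (φ -> ~(~(φ & φ) -> φ)) = U -> U = true
true ∈ {true}.

Yes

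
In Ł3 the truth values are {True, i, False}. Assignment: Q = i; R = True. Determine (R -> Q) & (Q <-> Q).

i

R -> Q = True -> i = i  [min(1, 1−1+½)]
Q <-> Q = i <-> i = True
(R -> Q) & (Q <-> Q) = i & True = i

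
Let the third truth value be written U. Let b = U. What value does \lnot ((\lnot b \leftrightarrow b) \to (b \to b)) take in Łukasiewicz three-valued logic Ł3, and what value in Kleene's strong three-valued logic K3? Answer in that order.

In Łukasiewicz three-valued logic Ł3: \lnot b = \lnot U = U
\lnot b \leftrightarrow b = U \leftrightarrow U = true
b \to b = U \to U = true
(\lnot b \leftrightarrow b) \to (b \to b) = true \to true = true
\lnot ((\lnot b \leftrightarrow b) \to (b \to b)) = \lnot true = false
In Kleene's strong three-valued logic K3: \lnot b = \lnot U = U
\lnot b \leftrightarrow b = U \leftrightarrow U = U
b \to b = U \to U = U
(\lnot b \leftrightarrow b) \to (b \to b) = U \to U = U
\lnot ((\lnot b \leftrightarrow b) \to (b \to b)) = \lnot U = U
They differ because Łukasiewicz three-valued logic Ł3 and Kleene's strong three-valued logic K3 treat U differently under implication.

false; U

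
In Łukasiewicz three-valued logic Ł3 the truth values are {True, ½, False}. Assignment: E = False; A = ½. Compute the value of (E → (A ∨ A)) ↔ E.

A ∨ A = ½ ∨ ½ = ½
E → (A ∨ A) = False → ½ = True  [min(1, 1−0+½)]
(E → (A ∨ A)) ↔ E = True ↔ False = False

False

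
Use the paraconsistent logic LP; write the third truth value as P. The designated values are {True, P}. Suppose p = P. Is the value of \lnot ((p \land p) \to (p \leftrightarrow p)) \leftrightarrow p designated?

p \land p = P \land P = P
p \leftrightarrow p = P \leftrightarrow P = P
(p \land p) \to (p \leftrightarrow p) = P \to P = P  [\lnot P \lor P]
\lnot ((p \land p) \to (p \leftrightarrow p)) = \lnot P = P
\lnot ((p \land p) \to (p \leftrightarrow p)) \leftrightarrow p = P \leftrightarrow P = P
P ∈ {True, P}.

Yes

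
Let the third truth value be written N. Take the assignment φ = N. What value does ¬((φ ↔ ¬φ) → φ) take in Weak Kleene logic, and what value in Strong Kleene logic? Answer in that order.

N; N

In Weak Kleene logic: ¬φ = ¬N = N
φ ↔ ¬φ = N ↔ N = N
(φ ↔ ¬φ) → φ = N → N = N
¬((φ ↔ ¬φ) → φ) = ¬N = N
In Strong Kleene logic: ¬φ = ¬N = N
φ ↔ ¬φ = N ↔ N = N
(φ ↔ ¬φ) → φ = N → N = N
¬((φ ↔ ¬φ) → φ) = ¬N = N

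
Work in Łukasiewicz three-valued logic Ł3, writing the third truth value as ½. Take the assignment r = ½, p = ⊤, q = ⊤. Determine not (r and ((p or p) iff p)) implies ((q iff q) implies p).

p or p = ⊤ or ⊤ = ⊤
(p or p) iff p = ⊤ iff ⊤ = ⊤
r and ((p or p) iff p) = ½ and ⊤ = ½
not (r and ((p or p) iff p)) = not ½ = ½
q iff q = ⊤ iff ⊤ = ⊤
(q iff q) implies p = ⊤ implies ⊤ = ⊤
not (r and ((p or p) iff p)) implies ((q iff q) implies p) = ½ implies ⊤ = ⊤  [min(1, 1−½+1)]

⊤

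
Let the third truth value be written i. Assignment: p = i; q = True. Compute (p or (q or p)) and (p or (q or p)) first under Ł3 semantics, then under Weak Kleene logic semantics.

In Ł3: q or p = True or i = True
p or (q or p) = i or True = True
q or p = True or i = True
p or (q or p) = i or True = True
(p or (q or p)) and (p or (q or p)) = True and True = True
In Weak Kleene logic: q or p = True or i = i
p or (q or p) = i or i = i
q or p = True or i = i
p or (q or p) = i or i = i
(p or (q or p)) and (p or (q or p)) = i and i = i
They differ because Ł3 and Weak Kleene logic treat i differently under the binary connectives.

True; i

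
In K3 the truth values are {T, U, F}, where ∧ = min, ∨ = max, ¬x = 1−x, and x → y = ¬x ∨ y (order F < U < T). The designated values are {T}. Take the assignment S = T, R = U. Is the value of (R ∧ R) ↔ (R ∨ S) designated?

R ∧ R = U ∧ U = U
R ∨ S = U ∨ T = T
(R ∧ R) ↔ (R ∨ S) = U ↔ T = U
U ∉ {T}.

No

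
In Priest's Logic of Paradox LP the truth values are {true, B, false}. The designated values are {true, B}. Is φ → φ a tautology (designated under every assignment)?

Yes

Every assignment of φ over {true, B, false} gives a value in {true, B}.
In particular, with φ=B: φ → φ = B.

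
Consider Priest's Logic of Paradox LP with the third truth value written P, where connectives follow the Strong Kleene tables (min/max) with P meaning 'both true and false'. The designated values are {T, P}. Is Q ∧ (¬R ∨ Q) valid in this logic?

No

Countermodel: Q=F, R=T gives F, which is not designated.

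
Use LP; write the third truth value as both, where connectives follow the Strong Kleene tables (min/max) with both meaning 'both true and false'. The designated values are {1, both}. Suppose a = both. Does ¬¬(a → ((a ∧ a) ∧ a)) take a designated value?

a ∧ a = both ∧ both = both
(a ∧ a) ∧ a = both ∧ both = both
a → ((a ∧ a) ∧ a) = both → both = both  [¬both ∨ both]
¬(a → ((a ∧ a) ∧ a)) = ¬both = both
¬¬(a → ((a ∧ a) ∧ a)) = ¬both = both
both ∈ {1, both}.

Yes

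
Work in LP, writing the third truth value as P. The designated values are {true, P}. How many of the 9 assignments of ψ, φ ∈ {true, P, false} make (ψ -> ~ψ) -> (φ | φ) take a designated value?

Of the 9 assignments, 8 give a value in {true, P}.

8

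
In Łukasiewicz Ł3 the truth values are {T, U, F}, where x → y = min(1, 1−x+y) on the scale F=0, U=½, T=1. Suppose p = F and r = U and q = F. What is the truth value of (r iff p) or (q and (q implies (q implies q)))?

U

r iff p = U iff F = U  [1 − |½−0|]
q implies q = F implies F = T
q implies (q implies q) = F implies T = T
q and (q implies (q implies q)) = F and T = F
(r iff p) or (q and (q implies (q implies q))) = U or F = U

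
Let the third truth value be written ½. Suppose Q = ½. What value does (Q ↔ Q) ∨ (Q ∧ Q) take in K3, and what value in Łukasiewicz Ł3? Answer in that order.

In K3: Q ↔ Q = ½ ↔ ½ = ½
Q ∧ Q = ½ ∧ ½ = ½
(Q ↔ Q) ∨ (Q ∧ Q) = ½ ∨ ½ = ½
In Łukasiewicz Ł3: Q ↔ Q = ½ ↔ ½ = true  [1 − |½−½|]
Q ∧ Q = ½ ∧ ½ = ½
(Q ↔ Q) ∨ (Q ∧ Q) = true ∨ ½ = true
They differ because K3 and Łukasiewicz Ł3 treat ½ differently under implication.

½; true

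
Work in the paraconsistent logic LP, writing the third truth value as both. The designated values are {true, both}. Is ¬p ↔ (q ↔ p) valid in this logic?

No

Countermodel: p=true, q=true gives false, which is not designated.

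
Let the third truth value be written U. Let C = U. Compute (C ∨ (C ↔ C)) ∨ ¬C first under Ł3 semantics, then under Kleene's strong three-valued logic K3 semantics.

True; U

In Ł3: C ↔ C = U ↔ U = True
C ∨ (C ↔ C) = U ∨ True = True
¬C = ¬U = U
(C ∨ (C ↔ C)) ∨ ¬C = True ∨ U = True
In Kleene's strong three-valued logic K3: C ↔ C = U ↔ U = U
C ∨ (C ↔ C) = U ∨ U = U
¬C = ¬U = U
(C ∨ (C ↔ C)) ∨ ¬C = U ∨ U = U
They differ because Ł3 and Kleene's strong three-valued logic K3 treat U differently under implication.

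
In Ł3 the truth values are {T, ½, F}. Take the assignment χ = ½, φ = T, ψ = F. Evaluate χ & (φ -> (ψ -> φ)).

ψ -> φ = F -> T = T
φ -> (ψ -> φ) = T -> T = T
χ & (φ -> (ψ -> φ)) = ½ & T = ½

½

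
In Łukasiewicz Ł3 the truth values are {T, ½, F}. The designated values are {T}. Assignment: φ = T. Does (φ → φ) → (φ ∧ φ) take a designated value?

Yes

φ → φ = T → T = T
φ ∧ φ = T ∧ T = T
(φ → φ) → (φ ∧ φ) = T → T = T
T ∈ {T}.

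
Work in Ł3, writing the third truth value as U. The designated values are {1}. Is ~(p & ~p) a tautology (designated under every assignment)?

No

Countermodel: p=U gives U, which is not designated.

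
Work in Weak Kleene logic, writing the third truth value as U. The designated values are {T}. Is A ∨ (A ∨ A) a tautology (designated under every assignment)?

Countermodel: A=U gives U, which is not designated.

No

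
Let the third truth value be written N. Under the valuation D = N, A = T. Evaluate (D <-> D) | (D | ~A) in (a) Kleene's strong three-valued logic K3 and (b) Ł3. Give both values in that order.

N; T

In Kleene's strong three-valued logic K3: D <-> D = N <-> N = N
~A = ~T = F
D | ~A = N | F = N
(D <-> D) | (D | ~A) = N | N = N
In Ł3: D <-> D = N <-> N = T
~A = ~T = F
D | ~A = N | F = N
(D <-> D) | (D | ~A) = T | N = T
They differ because Kleene's strong three-valued logic K3 and Ł3 treat N differently under implication.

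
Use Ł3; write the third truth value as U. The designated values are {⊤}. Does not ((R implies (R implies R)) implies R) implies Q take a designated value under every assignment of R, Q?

Countermodel: R=U, Q=⊥ gives U, which is not designated.

No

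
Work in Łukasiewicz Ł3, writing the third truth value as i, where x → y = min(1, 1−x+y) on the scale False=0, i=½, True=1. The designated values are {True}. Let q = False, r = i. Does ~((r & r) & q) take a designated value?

r & r = i & i = i
(r & r) & q = i & False = False
~((r & r) & q) = ~False = True
True ∈ {True}.

Yes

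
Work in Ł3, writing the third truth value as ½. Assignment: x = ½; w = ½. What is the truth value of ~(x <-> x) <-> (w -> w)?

false

x <-> x = ½ <-> ½ = true
~(x <-> x) = ~true = false
w -> w = ½ -> ½ = true
~(x <-> x) <-> (w -> w) = false <-> true = false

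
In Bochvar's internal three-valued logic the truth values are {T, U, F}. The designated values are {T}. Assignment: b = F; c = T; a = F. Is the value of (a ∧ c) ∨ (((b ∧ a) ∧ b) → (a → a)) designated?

Yes

a ∧ c = F ∧ T = F
b ∧ a = F ∧ F = F
(b ∧ a) ∧ b = F ∧ F = F
a → a = F → F = T
((b ∧ a) ∧ b) → (a → a) = F → T = T
(a ∧ c) ∨ (((b ∧ a) ∧ b) → (a → a)) = F ∨ T = T
T ∈ {T}.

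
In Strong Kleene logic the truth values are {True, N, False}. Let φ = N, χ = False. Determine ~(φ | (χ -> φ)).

False

χ -> φ = False -> N = True  [~False | N]
φ | (χ -> φ) = N | True = True
~(φ | (χ -> φ)) = ~True = False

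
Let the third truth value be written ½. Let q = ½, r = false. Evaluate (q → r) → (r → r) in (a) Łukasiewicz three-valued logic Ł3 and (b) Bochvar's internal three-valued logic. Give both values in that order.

true; ½

In Łukasiewicz three-valued logic Ł3: q → r = ½ → false = ½  [min(1, 1−½+0)]
r → r = false → false = true
(q → r) → (r → r) = ½ → true = true
In Bochvar's internal three-valued logic: q → r = ½ → false = ½  [any arg is the third value ⇒ result is the third value]
r → r = false → false = true
(q → r) → (r → r) = ½ → true = ½
They differ because Łukasiewicz three-valued logic Ł3 and Bochvar's internal three-valued logic treat ½ differently under the binary connectives.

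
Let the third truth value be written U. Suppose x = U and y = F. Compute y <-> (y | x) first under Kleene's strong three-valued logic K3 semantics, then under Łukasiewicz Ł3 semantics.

In Kleene's strong three-valued logic K3: y | x = F | U = U
y <-> (y | x) = F <-> U = U
In Łukasiewicz Ł3: y | x = F | U = U
y <-> (y | x) = F <-> U = U  [1 − |0−½|]

U; U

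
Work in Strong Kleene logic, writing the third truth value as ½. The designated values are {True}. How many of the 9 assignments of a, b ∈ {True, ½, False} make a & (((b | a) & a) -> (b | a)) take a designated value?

Designated under: (a=True, b=True); (a=True, b=½); (a=True, b=False).

3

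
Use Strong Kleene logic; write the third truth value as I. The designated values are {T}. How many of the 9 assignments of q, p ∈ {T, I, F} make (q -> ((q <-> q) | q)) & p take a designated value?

2

Designated under: (q=T, p=T); (q=F, p=T).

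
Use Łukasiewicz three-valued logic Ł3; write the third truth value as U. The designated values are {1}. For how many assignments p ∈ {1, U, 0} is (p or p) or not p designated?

2

p=1: 1 ✓
p=U: U ·
p=0: 1 ✓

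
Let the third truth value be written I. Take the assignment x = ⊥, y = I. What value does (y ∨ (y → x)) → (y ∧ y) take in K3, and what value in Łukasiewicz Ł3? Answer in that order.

I; ⊤

In K3: y → x = I → ⊥ = I  [¬I ∨ ⊥]
y ∨ (y → x) = I ∨ I = I
y ∧ y = I ∧ I = I
(y ∨ (y → x)) → (y ∧ y) = I → I = I
In Łukasiewicz Ł3: y → x = I → ⊥ = I  [min(1, 1−½+0)]
y ∨ (y → x) = I ∨ I = I
y ∧ y = I ∧ I = I
(y ∨ (y → x)) → (y ∧ y) = I → I = ⊤
They differ because K3 and Łukasiewicz Ł3 treat I differently under implication.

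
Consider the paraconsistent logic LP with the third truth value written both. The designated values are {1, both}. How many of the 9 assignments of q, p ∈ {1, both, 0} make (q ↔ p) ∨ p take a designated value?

Of the 9 assignments, 8 give a value in {1, both}.

8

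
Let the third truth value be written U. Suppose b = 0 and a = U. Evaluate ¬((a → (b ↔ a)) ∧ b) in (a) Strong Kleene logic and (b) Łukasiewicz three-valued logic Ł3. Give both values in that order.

1; 1

In Strong Kleene logic: b ↔ a = 0 ↔ U = U
a → (b ↔ a) = U → U = U  [¬U ∨ U]
(a → (b ↔ a)) ∧ b = U ∧ 0 = 0
¬((a → (b ↔ a)) ∧ b) = ¬0 = 1
In Łukasiewicz three-valued logic Ł3: b ↔ a = 0 ↔ U = U  [1 − |0−½|]
a → (b ↔ a) = U → U = 1
(a → (b ↔ a)) ∧ b = 1 ∧ 0 = 0
¬((a → (b ↔ a)) ∧ b) = ¬0 = 1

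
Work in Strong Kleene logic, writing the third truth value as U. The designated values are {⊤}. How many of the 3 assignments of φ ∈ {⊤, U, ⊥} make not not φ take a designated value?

φ=⊤: ⊤ ✓
φ=U: U ·
φ=⊥: ⊥ ·

1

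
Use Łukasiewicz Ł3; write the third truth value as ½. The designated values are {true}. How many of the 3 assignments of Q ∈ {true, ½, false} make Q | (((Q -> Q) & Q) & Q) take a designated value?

Q=true: true ✓
Q=½: ½ ·
Q=false: false ·

1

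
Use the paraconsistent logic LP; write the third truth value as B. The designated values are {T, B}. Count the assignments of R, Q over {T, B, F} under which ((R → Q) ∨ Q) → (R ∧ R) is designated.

6

Of the 9 assignments, 6 give a value in {T, B}.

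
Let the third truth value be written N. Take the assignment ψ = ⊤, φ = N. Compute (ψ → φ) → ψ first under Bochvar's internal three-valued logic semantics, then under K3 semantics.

In Bochvar's internal three-valued logic: ψ → φ = ⊤ → N = N  [any arg is the third value ⇒ result is the third value]
(ψ → φ) → ψ = N → ⊤ = N
In K3: ψ → φ = ⊤ → N = N  [¬⊤ ∨ N]
(ψ → φ) → ψ = N → ⊤ = ⊤
They differ because Bochvar's internal three-valued logic and K3 treat N differently under the binary connectives.

N; ⊤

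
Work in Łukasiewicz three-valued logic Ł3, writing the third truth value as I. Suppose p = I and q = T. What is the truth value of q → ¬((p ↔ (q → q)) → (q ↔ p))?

q → q = T → T = T
p ↔ (q → q) = I ↔ T = I  [1 − |½−1|]
q ↔ p = T ↔ I = I
(p ↔ (q → q)) → (q ↔ p) = I → I = T
¬((p ↔ (q → q)) → (q ↔ p)) = ¬T = F
q → ¬((p ↔ (q → q)) → (q ↔ p)) = T → F = F

F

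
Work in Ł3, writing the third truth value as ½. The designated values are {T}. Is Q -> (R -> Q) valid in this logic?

Every assignment of Q, R over {T, ½, F} gives a value in {T}.
In particular, with Q=½, R=½: Q -> (R -> Q) = T.

Yes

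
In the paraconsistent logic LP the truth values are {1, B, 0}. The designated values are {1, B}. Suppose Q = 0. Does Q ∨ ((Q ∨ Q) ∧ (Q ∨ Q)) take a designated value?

Q ∨ Q = 0 ∨ 0 = 0
Q ∨ Q = 0 ∨ 0 = 0
(Q ∨ Q) ∧ (Q ∨ Q) = 0 ∧ 0 = 0
Q ∨ ((Q ∨ Q) ∧ (Q ∨ Q)) = 0 ∨ 0 = 0
0 ∉ {1, B}.

No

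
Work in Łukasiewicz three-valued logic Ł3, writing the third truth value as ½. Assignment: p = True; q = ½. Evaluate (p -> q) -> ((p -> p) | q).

True

p -> q = True -> ½ = ½  [min(1, 1−1+½)]
p -> p = True -> True = True
(p -> p) | q = True | ½ = True
(p -> q) -> ((p -> p) | q) = ½ -> True = True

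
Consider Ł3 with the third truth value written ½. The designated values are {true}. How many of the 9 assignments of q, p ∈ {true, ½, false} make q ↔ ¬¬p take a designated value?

Designated under: (q=true, p=true); (q=½, p=½); (q=false, p=false).

3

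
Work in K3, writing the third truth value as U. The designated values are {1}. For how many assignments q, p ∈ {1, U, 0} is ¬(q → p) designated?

Designated under: (q=1, p=0).

1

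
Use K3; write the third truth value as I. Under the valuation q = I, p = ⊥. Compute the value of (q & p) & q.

q & p = I & ⊥ = ⊥
(q & p) & q = ⊥ & I = ⊥

⊥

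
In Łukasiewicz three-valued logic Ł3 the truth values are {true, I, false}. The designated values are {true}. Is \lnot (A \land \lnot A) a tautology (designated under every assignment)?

No

Countermodel: A=I gives I, which is not designated.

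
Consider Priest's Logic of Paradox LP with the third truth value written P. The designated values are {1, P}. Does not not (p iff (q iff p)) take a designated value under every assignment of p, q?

No

Countermodel: p=1, q=0 gives 0, which is not designated.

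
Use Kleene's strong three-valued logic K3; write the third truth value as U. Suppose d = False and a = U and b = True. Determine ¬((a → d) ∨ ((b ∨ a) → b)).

a → d = U → False = U  [¬U ∨ False]
b ∨ a = True ∨ U = True
(b ∨ a) → b = True → True = True
(a → d) ∨ ((b ∨ a) → b) = U ∨ True = True
¬((a → d) ∨ ((b ∨ a) → b)) = ¬True = False

False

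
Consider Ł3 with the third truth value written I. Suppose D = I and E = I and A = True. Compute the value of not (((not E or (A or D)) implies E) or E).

not E = not I = I
A or D = True or I = True
not E or (A or D) = I or True = True
(not E or (A or D)) implies E = True implies I = I
((not E or (A or D)) implies E) or E = I or I = I
not (((not E or (A or D)) implies E) or E) = not I = I

I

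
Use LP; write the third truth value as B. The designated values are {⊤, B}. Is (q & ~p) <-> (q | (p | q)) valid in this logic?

No

Countermodel: q=⊤, p=⊤ gives ⊥, which is not designated.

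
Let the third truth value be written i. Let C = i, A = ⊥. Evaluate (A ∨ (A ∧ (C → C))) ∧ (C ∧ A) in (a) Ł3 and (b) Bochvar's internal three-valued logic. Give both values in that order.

⊥; i

In Ł3: C → C = i → i = ⊤
A ∧ (C → C) = ⊥ ∧ ⊤ = ⊥
A ∨ (A ∧ (C → C)) = ⊥ ∨ ⊥ = ⊥
C ∧ A = i ∧ ⊥ = ⊥
(A ∨ (A ∧ (C → C))) ∧ (C ∧ A) = ⊥ ∧ ⊥ = ⊥
In Bochvar's internal three-valued logic: C → C = i → i = i  [any arg is the third value ⇒ result is the third value]
A ∧ (C → C) = ⊥ ∧ i = i
A ∨ (A ∧ (C → C)) = ⊥ ∨ i = i
C ∧ A = i ∧ ⊥ = i
(A ∨ (A ∧ (C → C))) ∧ (C ∧ A) = i ∧ i = i
They differ because Ł3 and Bochvar's internal three-valued logic treat i differently under the binary connectives.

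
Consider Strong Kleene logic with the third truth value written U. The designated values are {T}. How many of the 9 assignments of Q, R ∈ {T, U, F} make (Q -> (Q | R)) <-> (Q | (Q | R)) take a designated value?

5

Of the 9 assignments, 5 give a value in {T}.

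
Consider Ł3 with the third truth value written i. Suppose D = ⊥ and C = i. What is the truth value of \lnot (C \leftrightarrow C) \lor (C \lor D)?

i

C \leftrightarrow C = i \leftrightarrow i = ⊤  [1 − |½−½|]
\lnot (C \leftrightarrow C) = \lnot ⊤ = ⊥
C \lor D = i \lor ⊥ = i
\lnot (C \leftrightarrow C) \lor (C \lor D) = ⊥ \lor i = i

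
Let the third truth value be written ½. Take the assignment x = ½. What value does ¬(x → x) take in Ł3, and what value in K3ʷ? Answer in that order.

false; ½

In Ł3: x → x = ½ → ½ = true
¬(x → x) = ¬true = false
In K3ʷ: x → x = ½ → ½ = ½  [any arg is the third value ⇒ result is the third value]
¬(x → x) = ¬½ = ½
They differ because Ł3 and K3ʷ treat ½ differently under the binary connectives.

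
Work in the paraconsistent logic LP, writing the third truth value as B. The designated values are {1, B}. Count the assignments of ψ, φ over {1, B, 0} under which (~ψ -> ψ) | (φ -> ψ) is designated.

8

Of the 9 assignments, 8 give a value in {1, B}.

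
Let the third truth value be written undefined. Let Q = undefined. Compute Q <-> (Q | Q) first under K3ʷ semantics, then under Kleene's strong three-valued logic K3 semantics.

In K3ʷ: Q | Q = undefined | undefined = undefined
Q <-> (Q | Q) = undefined <-> undefined = undefined
In Kleene's strong three-valued logic K3: Q | Q = undefined | undefined = undefined
Q <-> (Q | Q) = undefined <-> undefined = undefined

undefined; undefined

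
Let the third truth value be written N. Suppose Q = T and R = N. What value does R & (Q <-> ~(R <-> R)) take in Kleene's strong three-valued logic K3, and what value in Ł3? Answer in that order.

In Kleene's strong three-valued logic K3: R <-> R = N <-> N = N
~(R <-> R) = ~N = N
Q <-> ~(R <-> R) = T <-> N = N
R & (Q <-> ~(R <-> R)) = N & N = N
In Ł3: R <-> R = N <-> N = T  [1 − |½−½|]
~(R <-> R) = ~T = F
Q <-> ~(R <-> R) = T <-> F = F
R & (Q <-> ~(R <-> R)) = N & F = F
They differ because Kleene's strong three-valued logic K3 and Ł3 treat N differently under implication.

N; F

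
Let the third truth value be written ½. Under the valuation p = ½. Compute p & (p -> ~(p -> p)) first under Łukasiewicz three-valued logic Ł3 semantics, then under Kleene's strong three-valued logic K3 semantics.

In Łukasiewicz three-valued logic Ł3: p -> p = ½ -> ½ = 1  [min(1, 1−½+½)]
~(p -> p) = ~1 = 0
p -> ~(p -> p) = ½ -> 0 = ½
p & (p -> ~(p -> p)) = ½ & ½ = ½
In Kleene's strong three-valued logic K3: p -> p = ½ -> ½ = ½  [~½ | ½]
~(p -> p) = ~½ = ½
p -> ~(p -> p) = ½ -> ½ = ½
p & (p -> ~(p -> p)) = ½ & ½ = ½

½; ½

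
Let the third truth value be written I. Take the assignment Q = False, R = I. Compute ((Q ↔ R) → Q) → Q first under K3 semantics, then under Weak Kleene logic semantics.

In K3: Q ↔ R = False ↔ I = I
(Q ↔ R) → Q = I → False = I  [¬I ∨ False]
((Q ↔ R) → Q) → Q = I → False = I
In Weak Kleene logic: Q ↔ R = False ↔ I = I
(Q ↔ R) → Q = I → False = I
((Q ↔ R) → Q) → Q = I → False = I

I; I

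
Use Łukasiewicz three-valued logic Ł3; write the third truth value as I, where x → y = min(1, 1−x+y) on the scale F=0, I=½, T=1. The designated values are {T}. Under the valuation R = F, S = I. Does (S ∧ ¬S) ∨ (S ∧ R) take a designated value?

No

¬S = ¬I = I
S ∧ ¬S = I ∧ I = I
S ∧ R = I ∧ F = F
(S ∧ ¬S) ∨ (S ∧ R) = I ∨ F = I
I ∉ {T}.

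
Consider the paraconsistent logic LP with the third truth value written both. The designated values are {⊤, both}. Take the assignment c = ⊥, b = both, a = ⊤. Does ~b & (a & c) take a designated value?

No

~b = ~both = both
a & c = ⊤ & ⊥ = ⊥
~b & (a & c) = both & ⊥ = ⊥
⊥ ∉ {⊤, both}.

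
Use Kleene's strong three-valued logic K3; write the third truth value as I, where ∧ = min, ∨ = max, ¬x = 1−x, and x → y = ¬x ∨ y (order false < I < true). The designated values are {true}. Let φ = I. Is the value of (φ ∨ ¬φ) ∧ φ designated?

¬φ = ¬I = I
φ ∨ ¬φ = I ∨ I = I
(φ ∨ ¬φ) ∧ φ = I ∧ I = I
I ∉ {true}.

No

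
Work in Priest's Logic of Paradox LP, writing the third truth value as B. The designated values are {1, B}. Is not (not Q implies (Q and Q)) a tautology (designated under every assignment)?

No

Countermodel: Q=1 gives 0, which is not designated.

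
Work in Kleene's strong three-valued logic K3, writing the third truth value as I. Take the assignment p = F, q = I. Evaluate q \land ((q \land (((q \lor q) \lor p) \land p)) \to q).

I

q \lor q = I \lor I = I
(q \lor q) \lor p = I \lor F = I
((q \lor q) \lor p) \land p = I \land F = F
q \land (((q \lor q) \lor p) \land p) = I \land F = F
(q \land (((q \lor q) \lor p) \land p)) \to q = F \to I = T
q \land ((q \land (((q \lor q) \lor p) \land p)) \to q) = I \land T = I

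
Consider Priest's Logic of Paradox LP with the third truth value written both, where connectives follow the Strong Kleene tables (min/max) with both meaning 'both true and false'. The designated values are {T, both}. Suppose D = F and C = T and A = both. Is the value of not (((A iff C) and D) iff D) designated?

A iff C = both iff T = both
(A iff C) and D = both and F = F
((A iff C) and D) iff D = F iff F = T
not (((A iff C) and D) iff D) = not T = F
F ∉ {T, both}.

No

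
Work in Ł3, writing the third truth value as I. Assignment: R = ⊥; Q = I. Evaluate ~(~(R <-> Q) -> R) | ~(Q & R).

⊤

R <-> Q = ⊥ <-> I = I  [1 − |0−½|]
~(R <-> Q) = ~I = I
~(R <-> Q) -> R = I -> ⊥ = I
~(~(R <-> Q) -> R) = ~I = I
Q & R = I & ⊥ = ⊥
~(Q & R) = ~⊥ = ⊤
~(~(R <-> Q) -> R) | ~(Q & R) = I | ⊤ = ⊤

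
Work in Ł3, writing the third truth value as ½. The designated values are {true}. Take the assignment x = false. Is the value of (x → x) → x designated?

No

x → x = false → false = true
(x → x) → x = true → false = false
false ∉ {true}.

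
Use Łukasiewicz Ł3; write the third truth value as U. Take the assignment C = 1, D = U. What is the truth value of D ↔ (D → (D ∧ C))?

D ∧ C = U ∧ 1 = U
D → (D ∧ C) = U → U = 1  [min(1, 1−½+½)]
D ↔ (D → (D ∧ C)) = U ↔ 1 = U

U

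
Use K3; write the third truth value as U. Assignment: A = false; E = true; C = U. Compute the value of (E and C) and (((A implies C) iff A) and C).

false

E and C = true and U = U
A implies C = false implies U = true  [not false or U]
(A implies C) iff A = true iff false = false
((A implies C) iff A) and C = false and U = false
(E and C) and (((A implies C) iff A) and C) = U and false = false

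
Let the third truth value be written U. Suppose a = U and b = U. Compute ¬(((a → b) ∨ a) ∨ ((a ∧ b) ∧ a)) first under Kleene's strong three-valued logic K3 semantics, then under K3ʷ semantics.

In Kleene's strong three-valued logic K3: a → b = U → U = U
(a → b) ∨ a = U ∨ U = U
a ∧ b = U ∧ U = U
(a ∧ b) ∧ a = U ∧ U = U
((a → b) ∨ a) ∨ ((a ∧ b) ∧ a) = U ∨ U = U
¬(((a → b) ∨ a) ∨ ((a ∧ b) ∧ a)) = ¬U = U
In K3ʷ: a → b = U → U = U  [any arg is the third value ⇒ result is the third value]
(a → b) ∨ a = U ∨ U = U
a ∧ b = U ∧ U = U
(a ∧ b) ∧ a = U ∧ U = U
((a → b) ∨ a) ∨ ((a ∧ b) ∧ a) = U ∨ U = U
¬(((a → b) ∨ a) ∨ ((a ∧ b) ∧ a)) = ¬U = U

U; U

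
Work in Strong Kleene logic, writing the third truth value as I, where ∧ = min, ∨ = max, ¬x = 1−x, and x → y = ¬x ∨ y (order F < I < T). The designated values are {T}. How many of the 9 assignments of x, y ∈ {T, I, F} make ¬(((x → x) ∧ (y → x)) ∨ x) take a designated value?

1

Designated under: (x=F, y=T).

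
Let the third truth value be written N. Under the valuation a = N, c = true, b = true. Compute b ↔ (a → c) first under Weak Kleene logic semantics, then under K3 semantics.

In Weak Kleene logic: a → c = N → true = N  [any arg is the third value ⇒ result is the third value]
b ↔ (a → c) = true ↔ N = N
In K3: a → c = N → true = true
b ↔ (a → c) = true ↔ true = true
They differ because Weak Kleene logic and K3 treat N differently under the binary connectives.

N; true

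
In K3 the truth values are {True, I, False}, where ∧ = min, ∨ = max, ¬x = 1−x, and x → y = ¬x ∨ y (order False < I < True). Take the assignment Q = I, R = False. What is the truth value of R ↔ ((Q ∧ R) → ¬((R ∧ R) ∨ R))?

False

Q ∧ R = I ∧ False = False
R ∧ R = False ∧ False = False
(R ∧ R) ∨ R = False ∨ False = False
¬((R ∧ R) ∨ R) = ¬False = True
(Q ∧ R) → ¬((R ∧ R) ∨ R) = False → True = True
R ↔ ((Q ∧ R) → ¬((R ∧ R) ∨ R)) = False ↔ True = False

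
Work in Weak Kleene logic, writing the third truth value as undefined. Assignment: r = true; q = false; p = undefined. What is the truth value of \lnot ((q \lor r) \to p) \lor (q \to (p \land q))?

q \lor r = false \lor true = true
(q \lor r) \to p = true \to undefined = undefined
\lnot ((q \lor r) \to p) = \lnot undefined = undefined
p \land q = undefined \land false = undefined
q \to (p \land q) = false \to undefined = undefined
\lnot ((q \lor r) \to p) \lor (q \to (p \land q)) = undefined \lor undefined = undefined

undefined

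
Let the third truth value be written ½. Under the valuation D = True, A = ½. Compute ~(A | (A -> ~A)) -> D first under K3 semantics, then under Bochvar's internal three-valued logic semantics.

In K3: ~A = ~½ = ½
A -> ~A = ½ -> ½ = ½  [~½ | ½]
A | (A -> ~A) = ½ | ½ = ½
~(A | (A -> ~A)) = ~½ = ½
~(A | (A -> ~A)) -> D = ½ -> True = True
In Bochvar's internal three-valued logic: ~A = ~½ = ½
A -> ~A = ½ -> ½ = ½
A | (A -> ~A) = ½ | ½ = ½
~(A | (A -> ~A)) = ~½ = ½
~(A | (A -> ~A)) -> D = ½ -> True = ½
They differ because K3 and Bochvar's internal three-valued logic treat ½ differently under the binary connectives.

True; ½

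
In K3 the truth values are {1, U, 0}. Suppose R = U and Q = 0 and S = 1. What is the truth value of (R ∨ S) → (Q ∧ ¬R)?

R ∨ S = U ∨ 1 = 1
¬R = ¬U = U
Q ∧ ¬R = 0 ∧ U = 0
(R ∨ S) → (Q ∧ ¬R) = 1 → 0 = 0

0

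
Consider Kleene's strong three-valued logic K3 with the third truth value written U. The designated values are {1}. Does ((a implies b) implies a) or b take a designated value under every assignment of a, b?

No

Countermodel: a=U, b=U gives U, which is not designated.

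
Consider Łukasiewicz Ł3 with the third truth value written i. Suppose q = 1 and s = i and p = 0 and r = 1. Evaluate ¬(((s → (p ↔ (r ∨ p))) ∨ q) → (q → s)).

r ∨ p = 1 ∨ 0 = 1
p ↔ (r ∨ p) = 0 ↔ 1 = 0
s → (p ↔ (r ∨ p)) = i → 0 = i  [min(1, 1−½+0)]
(s → (p ↔ (r ∨ p))) ∨ q = i ∨ 1 = 1
q → s = 1 → i = i
((s → (p ↔ (r ∨ p))) ∨ q) → (q → s) = 1 → i = i
¬(((s → (p ↔ (r ∨ p))) ∨ q) → (q → s)) = ¬i = i

i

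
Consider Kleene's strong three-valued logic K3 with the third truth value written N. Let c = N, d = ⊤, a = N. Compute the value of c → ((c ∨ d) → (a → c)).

c ∨ d = N ∨ ⊤ = ⊤
a → c = N → N = N  [¬N ∨ N]
(c ∨ d) → (a → c) = ⊤ → N = N
c → ((c ∨ d) → (a → c)) = N → N = N

N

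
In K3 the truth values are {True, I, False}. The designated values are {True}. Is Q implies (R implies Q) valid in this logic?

No

Countermodel: Q=I, R=True gives I, which is not designated.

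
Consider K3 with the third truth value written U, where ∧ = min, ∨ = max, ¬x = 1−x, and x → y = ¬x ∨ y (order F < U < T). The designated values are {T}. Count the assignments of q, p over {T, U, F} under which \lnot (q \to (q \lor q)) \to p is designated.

7

Of the 9 assignments, 7 give a value in {T}.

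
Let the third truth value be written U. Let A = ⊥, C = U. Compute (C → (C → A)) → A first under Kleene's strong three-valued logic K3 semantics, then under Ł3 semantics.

In Kleene's strong three-valued logic K3: C → A = U → ⊥ = U  [¬U ∨ ⊥]
C → (C → A) = U → U = U
(C → (C → A)) → A = U → ⊥ = U
In Ł3: C → A = U → ⊥ = U  [min(1, 1−½+0)]
C → (C → A) = U → U = ⊤
(C → (C → A)) → A = ⊤ → ⊥ = ⊥
They differ because Kleene's strong three-valued logic K3 and Ł3 treat U differently under implication.

U; ⊥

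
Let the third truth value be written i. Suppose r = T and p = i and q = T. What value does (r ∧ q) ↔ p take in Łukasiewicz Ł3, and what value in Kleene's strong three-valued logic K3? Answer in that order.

i; i

In Łukasiewicz Ł3: r ∧ q = T ∧ T = T
(r ∧ q) ↔ p = T ↔ i = i  [1 − |1−½|]
In Kleene's strong three-valued logic K3: r ∧ q = T ∧ T = T
(r ∧ q) ↔ p = T ↔ i = i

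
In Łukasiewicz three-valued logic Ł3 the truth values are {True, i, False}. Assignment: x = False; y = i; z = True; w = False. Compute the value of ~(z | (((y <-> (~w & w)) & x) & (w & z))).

False

~w = ~False = True
~w & w = True & False = False
y <-> (~w & w) = i <-> False = i  [1 − |½−0|]
(y <-> (~w & w)) & x = i & False = False
w & z = False & True = False
((y <-> (~w & w)) & x) & (w & z) = False & False = False
z | (((y <-> (~w & w)) & x) & (w & z)) = True | False = True
~(z | (((y <-> (~w & w)) & x) & (w & z))) = ~True = False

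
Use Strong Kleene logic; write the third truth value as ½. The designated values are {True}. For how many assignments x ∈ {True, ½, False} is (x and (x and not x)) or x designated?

1

x=True: True ✓
x=½: ½ ·
x=False: False ·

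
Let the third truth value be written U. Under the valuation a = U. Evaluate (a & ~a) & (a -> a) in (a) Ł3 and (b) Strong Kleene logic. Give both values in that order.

U; U

In Ł3: ~a = ~U = U
a & ~a = U & U = U
a -> a = U -> U = true  [min(1, 1−½+½)]
(a & ~a) & (a -> a) = U & true = U
In Strong Kleene logic: ~a = ~U = U
a & ~a = U & U = U
a -> a = U -> U = U  [~U | U]
(a & ~a) & (a -> a) = U & U = U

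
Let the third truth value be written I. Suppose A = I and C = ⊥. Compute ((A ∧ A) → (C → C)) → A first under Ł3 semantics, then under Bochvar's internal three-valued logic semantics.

In Ł3: A ∧ A = I ∧ I = I
C → C = ⊥ → ⊥ = ⊤
(A ∧ A) → (C → C) = I → ⊤ = ⊤
((A ∧ A) → (C → C)) → A = ⊤ → I = I
In Bochvar's internal three-valued logic: A ∧ A = I ∧ I = I
C → C = ⊥ → ⊥ = ⊤
(A ∧ A) → (C → C) = I → ⊤ = I  [any arg is the third value ⇒ result is the third value]
((A ∧ A) → (C → C)) → A = I → I = I

I; I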